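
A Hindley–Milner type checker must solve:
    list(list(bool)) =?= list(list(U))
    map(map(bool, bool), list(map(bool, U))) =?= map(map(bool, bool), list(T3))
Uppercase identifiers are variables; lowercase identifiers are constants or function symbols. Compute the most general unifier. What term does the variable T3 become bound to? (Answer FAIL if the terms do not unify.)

map(bool, bool)

Decompose list/1: list(bool) =?= list(U).
Decompose list/1: bool =?= U.
Bind U := bool; substituting into the remaining equation gives: map(map(bool, bool), list(map(bool, bool))) =?= map(map(bool, bool), list(T3)).
Decompose map/2: map(bool, bool) =?= map(bool, bool),  list(map(bool, bool)) =?= list(T3).
Delete trivial equation map(bool, bool) =?= map(bool, bool).
Decompose list/1: map(bool, bool) =?= T3.
Bind T3 := map(bool, bool).
MGU = { U ↦ bool, T3 ↦ map(bool, bool) }, so T3 ↦ map(bool, bool).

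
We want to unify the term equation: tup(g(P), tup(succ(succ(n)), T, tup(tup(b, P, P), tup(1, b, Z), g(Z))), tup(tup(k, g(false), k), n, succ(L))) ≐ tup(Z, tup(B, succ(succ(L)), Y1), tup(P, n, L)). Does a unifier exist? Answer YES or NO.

Decompose tup/3: g(P) ≐ Z,  tup(succ(succ(n)), T, tup(tup(b, P, P), tup(1, b, Z), g(Z))) ≐ tup(B, succ(succ(L)), Y1),  tup(tup(k, g(false), k), n, succ(L)) ≐ tup(P, n, L).
Bind Z := g(P); substituting into the one remaining equation that mentions Z gives: tup(succ(succ(n)), T, tup(tup(b, P, P), tup(1, b, g(P)), g(g(P)))) ≐ tup(B, succ(succ(L)), Y1).
Decompose tup/3: succ(succ(n)) ≐ B,  T ≐ succ(succ(L)),  tup(tup(b, P, P), tup(1, b, g(P)), g(g(P))) ≐ Y1.
Bind B := succ(succ(n)); no other remaining equation mentions B.
Bind T := succ(succ(L)); no other remaining equation mentions T.
Bind Y1 := tup(tup(b, P, P), tup(1, b, g(P)), g(g(P))); no other remaining equation mentions Y1.
Decompose tup/3: tup(k, g(false), k) ≐ P,  n ≐ n,  succ(L) ≐ L.
Bind P := tup(k, g(false), k); no other remaining equation mentions P. Substituting into the earlier bindings gives Z := g(tup(k, g(false), k)), Y1 := tup(tup(b, tup(k, g(false), k), tup(k, g(false), k)), tup(1, b, g(tup(k, g(false), k))), g(g(tup(k, g(false), k)))).
Delete trivial equation n ≐ n.
Occurs check fails: L occurs in succ(L); the equation L ≐ succ(L) has no finite solution.

NO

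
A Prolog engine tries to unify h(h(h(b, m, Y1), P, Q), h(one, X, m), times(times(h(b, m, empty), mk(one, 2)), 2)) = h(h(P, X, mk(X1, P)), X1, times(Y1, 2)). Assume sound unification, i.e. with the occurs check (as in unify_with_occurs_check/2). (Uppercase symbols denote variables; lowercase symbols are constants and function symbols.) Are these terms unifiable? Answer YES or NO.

Decompose h/3: h(h(b, m, Y1), P, Q) = h(P, X, mk(X1, P)),  h(one, X, m) = X1,  times(times(h(b, m, empty), mk(one, 2)), 2) = times(Y1, 2).
Decompose h/3: h(b, m, Y1) = P,  P = X,  Q = mk(X1, P).
Bind P := h(b, m, Y1); substituting into the 2 remaining equations that mention P gives: h(b, m, Y1) = X,  Q = mk(X1, h(b, m, Y1)).
Bind X := h(b, m, Y1); substituting into the one remaining equation that mentions X gives: h(one, h(b, m, Y1), m) = X1.
Bind Q := mk(X1, h(b, m, Y1)); no other remaining equation mentions Q.
Bind X1 := h(one, h(b, m, Y1), m); no other remaining equation mentions X1. Substituting into the earlier binding gives Q := mk(h(one, h(b, m, Y1), m), h(b, m, Y1)).
Decompose times/2: times(h(b, m, empty), mk(one, 2)) = Y1,  2 = 2.
Bind Y1 := times(h(b, m, empty), mk(one, 2)); no other remaining equation mentions Y1. Substituting into the earlier bindings gives P := h(b, m, times(h(b, m, empty), mk(one, 2))), X := h(b, m, times(h(b, m, empty), mk(one, 2))), Q := mk(h(one, h(b, m, times(h(b, m, empty), mk(one, 2))), m), h(b, m, times(h(b, m, empty), mk(one, 2)))), X1 := h(one, h(b, m, times(h(b, m, empty), mk(one, 2))), m).
Delete trivial equation 2 = 2.
No equations remain and no clash or occurs-check failure arose, so a unifier exists.

YES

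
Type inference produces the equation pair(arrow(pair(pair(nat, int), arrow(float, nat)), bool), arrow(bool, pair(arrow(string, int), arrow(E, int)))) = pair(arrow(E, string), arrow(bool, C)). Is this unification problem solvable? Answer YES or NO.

Decompose pair/2: arrow(pair(pair(nat, int), arrow(float, nat)), bool) = arrow(E, string),  arrow(bool, pair(arrow(string, int), arrow(E, int))) = arrow(bool, C).
Decompose arrow/2: pair(pair(nat, int), arrow(float, nat)) = E,  bool = string.
Bind E := pair(pair(nat, int), arrow(float, nat)); substituting into the one remaining equation that mentions E gives: arrow(bool, pair(arrow(string, int), arrow(pair(pair(nat, int), arrow(float, nat)), int))) = arrow(bool, C).
Clash: constants bool and string differ; no unifier exists.

NO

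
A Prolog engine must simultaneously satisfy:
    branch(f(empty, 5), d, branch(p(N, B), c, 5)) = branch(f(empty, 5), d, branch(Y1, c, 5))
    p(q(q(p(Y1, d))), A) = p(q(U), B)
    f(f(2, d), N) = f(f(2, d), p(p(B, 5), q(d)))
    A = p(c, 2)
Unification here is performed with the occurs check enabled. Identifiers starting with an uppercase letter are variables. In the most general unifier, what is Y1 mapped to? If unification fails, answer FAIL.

p(p(p(p(c, 2), 5), q(d)), p(c, 2))

Decompose branch/3: f(empty, 5) = f(empty, 5),  d = d,  branch(p(N, B), c, 5) = branch(Y1, c, 5).
Delete trivial equation f(empty, 5) = f(empty, 5).
Delete trivial equation d = d.
Decompose branch/3: p(N, B) = Y1,  c = c,  5 = 5.
Bind Y1 := p(N, B); substituting into the one remaining equation that mentions Y1 gives: p(q(q(p(p(N, B), d))), A) = p(q(U), B).
Delete trivial equation c = c.
Delete trivial equation 5 = 5.
Decompose p/2: q(q(p(p(N, B), d))) = q(U),  A = B.
Decompose q/1: q(p(p(N, B), d)) = U.
Bind U := q(p(p(N, B), d)); no other remaining equation mentions U.
Bind A := B; substituting into the one remaining equation that mentions A gives: B = p(c, 2).
Decompose f/2: f(2, d) = f(2, d),  N = p(p(B, 5), q(d)).
Delete trivial equation f(2, d) = f(2, d).
Bind N := p(p(B, 5), q(d)); no other remaining equation mentions N. Substituting into the earlier bindings gives Y1 := p(p(p(B, 5), q(d)), B), U := q(p(p(p(p(B, 5), q(d)), B), d)).
Bind B := p(c, 2). Substituting into the earlier bindings gives Y1 := p(p(p(p(c, 2), 5), q(d)), p(c, 2)), U := q(p(p(p(p(p(c, 2), 5), q(d)), p(c, 2)), d)), A := p(c, 2), N := p(p(p(c, 2), 5), q(d)).
MGU = { Y1 ↦ p(p(p(p(c, 2), 5), q(d)), p(c, 2)), U ↦ q(p(p(p(p(p(c, 2), 5), q(d)), p(c, 2)), d)), A ↦ p(c, 2), N ↦ p(p(p(c, 2), 5), q(d)), B ↦ p(c, 2) }, so Y1 ↦ p(p(p(p(c, 2), 5), q(d)), p(c, 2)).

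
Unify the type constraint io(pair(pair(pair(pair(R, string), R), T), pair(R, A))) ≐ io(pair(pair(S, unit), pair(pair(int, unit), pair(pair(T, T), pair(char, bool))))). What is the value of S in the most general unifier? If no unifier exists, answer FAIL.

pair(pair(pair(int, unit), string), pair(int, unit))

Decompose io/1: pair(pair(pair(pair(R, string), R), T), pair(R, A)) ≐ pair(pair(S, unit), pair(pair(int, unit), pair(pair(T, T), pair(char, bool)))).
Decompose pair/2: pair(pair(pair(R, string), R), T) ≐ pair(S, unit),  pair(R, A) ≐ pair(pair(int, unit), pair(pair(T, T), pair(char, bool))).
Decompose pair/2: pair(pair(R, string), R) ≐ S,  T ≐ unit.
Bind S := pair(pair(R, string), R); no other remaining equation mentions S.
Bind T := unit; substituting into the remaining equation gives: pair(R, A) ≐ pair(pair(int, unit), pair(pair(unit, unit), pair(char, bool))).
Decompose pair/2: R ≐ pair(int, unit),  A ≐ pair(pair(unit, unit), pair(char, bool)).
Bind R := pair(int, unit); no other remaining equation mentions R. Substituting into the earlier binding gives S := pair(pair(pair(int, unit), string), pair(int, unit)).
Bind A := pair(pair(unit, unit), pair(char, bool)).
MGU = { S ↦ pair(pair(pair(int, unit), string), pair(int, unit)), T ↦ unit, R ↦ pair(int, unit), A ↦ pair(pair(unit, unit), pair(char, bool)) }, so S ↦ pair(pair(pair(int, unit), string), pair(int, unit)).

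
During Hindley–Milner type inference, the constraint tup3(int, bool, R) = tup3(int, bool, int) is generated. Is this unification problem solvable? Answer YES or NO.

YES

Decompose tup3/3: int = int,  bool = bool,  R = int.
Delete trivial equation int = int.
Delete trivial equation bool = bool.
Bind R := int.
No equations remain and no clash or occurs-check failure arose, so a unifier exists.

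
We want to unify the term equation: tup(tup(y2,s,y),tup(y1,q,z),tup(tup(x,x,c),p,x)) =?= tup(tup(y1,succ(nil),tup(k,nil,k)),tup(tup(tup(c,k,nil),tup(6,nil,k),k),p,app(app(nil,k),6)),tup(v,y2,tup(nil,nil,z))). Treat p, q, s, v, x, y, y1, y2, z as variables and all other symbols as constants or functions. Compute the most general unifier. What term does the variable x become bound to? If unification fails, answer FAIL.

Decompose tup/3: tup(y2,s,y) =?= tup(y1,succ(nil),tup(k,nil,k)),  tup(y1,q,z) =?= tup(tup(tup(c,k,nil),tup(6,nil,k),k),p,app(app(nil,k),6)),  tup(tup(x,x,c),p,x) =?= tup(v,y2,tup(nil,nil,z)).
Decompose tup/3: y2 =?= y1,  s =?= succ(nil),  y =?= tup(k,nil,k).
Bind y2 := y1; substituting into the one remaining equation that mentions y2 gives: tup(tup(x,x,c),p,x) =?= tup(v,y1,tup(nil,nil,z)).
Bind s := succ(nil); no other remaining equation mentions s.
Bind y := tup(k,nil,k); no other remaining equation mentions y.
Decompose tup/3: y1 =?= tup(tup(c,k,nil),tup(6,nil,k),k),  q =?= p,  z =?= app(app(nil,k),6).
Bind y1 := tup(tup(c,k,nil),tup(6,nil,k),k); substituting into the one remaining equation that mentions y1 gives: tup(tup(x,x,c),p,x) =?= tup(v,tup(tup(c,k,nil),tup(6,nil,k),k),tup(nil,nil,z)). Substituting into the earlier binding gives y2 := tup(tup(c,k,nil),tup(6,nil,k),k).
Bind q := p; no other remaining equation mentions q.
Bind z := app(app(nil,k),6); substituting into the remaining equation gives: tup(tup(x,x,c),p,x) =?= tup(v,tup(tup(c,k,nil),tup(6,nil,k),k),tup(nil,nil,app(app(nil,k),6))).
Decompose tup/3: tup(x,x,c) =?= v,  p =?= tup(tup(c,k,nil),tup(6,nil,k),k),  x =?= tup(nil,nil,app(app(nil,k),6)).
Bind v := tup(x,x,c); no other remaining equation mentions v.
Bind p := tup(tup(c,k,nil),tup(6,nil,k),k); no other remaining equation mentions p. Substituting into the earlier binding gives q := tup(tup(c,k,nil),tup(6,nil,k),k).
Bind x := tup(nil,nil,app(app(nil,k),6)). Substituting into the earlier binding gives v := tup(tup(nil,nil,app(app(nil,k),6)),tup(nil,nil,app(app(nil,k),6)),c).
MGU = { y2 ↦ tup(tup(c,k,nil),tup(6,nil,k),k), s ↦ succ(nil), y ↦ tup(k,nil,k), y1 ↦ tup(tup(c,k,nil),tup(6,nil,k),k), q ↦ tup(tup(c,k,nil),tup(6,nil,k),k), z ↦ app(app(nil,k),6), v ↦ tup(tup(nil,nil,app(app(nil,k),6)),tup(nil,nil,app(app(nil,k),6)),c), p ↦ tup(tup(c,k,nil),tup(6,nil,k),k), x ↦ tup(nil,nil,app(app(nil,k),6)) }, so x ↦ tup(nil,nil,app(app(nil,k),6)).

tup(nil,nil,app(app(nil,k),6))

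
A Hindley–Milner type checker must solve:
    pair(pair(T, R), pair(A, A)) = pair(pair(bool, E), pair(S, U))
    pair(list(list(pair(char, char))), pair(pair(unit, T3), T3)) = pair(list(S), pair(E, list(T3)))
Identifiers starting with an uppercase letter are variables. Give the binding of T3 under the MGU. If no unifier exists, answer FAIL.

Decompose pair/2: pair(T, R) = pair(bool, E),  pair(A, A) = pair(S, U).
Decompose pair/2: T = bool,  R = E.
Bind T := bool; no other remaining equation mentions T.
Bind R := E; no other remaining equation mentions R.
Decompose pair/2: A = S,  A = U.
Bind A := S; substituting into the one remaining equation that mentions A gives: S = U.
Bind S := U; substituting into the remaining equation gives: pair(list(list(pair(char, char))), pair(pair(unit, T3), T3)) = pair(list(U), pair(E, list(T3))). Substituting into the earlier binding gives A := U.
Decompose pair/2: list(list(pair(char, char))) = list(U),  pair(pair(unit, T3), T3) = pair(E, list(T3)).
Decompose list/1: list(pair(char, char)) = U.
Bind U := list(pair(char, char)); no other remaining equation mentions U. Substituting into the earlier bindings gives A := list(pair(char, char)), S := list(pair(char, char)).
Decompose pair/2: pair(unit, T3) = E,  T3 = list(T3).
Bind E := pair(unit, T3); no other remaining equation mentions E. Substituting into the earlier binding gives R := pair(unit, T3).
Occurs check fails: T3 occurs in list(T3); the equation T3 = list(T3) has no finite solution.

FAIL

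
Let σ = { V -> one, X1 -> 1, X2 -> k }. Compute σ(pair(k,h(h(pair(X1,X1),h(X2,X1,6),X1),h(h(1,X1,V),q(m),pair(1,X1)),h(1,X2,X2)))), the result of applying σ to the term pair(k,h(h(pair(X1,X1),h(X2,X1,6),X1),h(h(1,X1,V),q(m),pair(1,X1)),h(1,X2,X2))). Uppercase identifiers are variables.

pair(k,h(h(pair(1,1),h(k,1,6),1),h(h(1,1,one),q(m),pair(1,1)),h(1,k,k)))

Replace each occurrence of V with one.
Replace each occurrence of X1 with 1.
Replace each occurrence of X2 with k.
Result: pair(k,h(h(pair(1,1),h(k,1,6),1),h(h(1,1,one),q(m),pair(1,1)),h(1,k,k))).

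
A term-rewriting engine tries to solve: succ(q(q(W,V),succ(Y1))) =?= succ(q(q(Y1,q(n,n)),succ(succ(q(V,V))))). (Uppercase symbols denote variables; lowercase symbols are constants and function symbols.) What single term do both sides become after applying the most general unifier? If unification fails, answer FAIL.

succ(q(q(succ(q(q(n,n),q(n,n))),q(n,n)),succ(succ(q(q(n,n),q(n,n))))))

Decompose succ/1: q(q(W,V),succ(Y1)) =?= q(q(Y1,q(n,n)),succ(succ(q(V,V)))).
Decompose q/2: q(W,V) =?= q(Y1,q(n,n)),  succ(Y1) =?= succ(succ(q(V,V))).
Decompose q/2: W =?= Y1,  V =?= q(n,n).
Bind W := Y1; no other remaining equation mentions W.
Bind V := q(n,n); substituting into the remaining equation gives: succ(Y1) =?= succ(succ(q(q(n,n),q(n,n)))).
Decompose succ/1: Y1 =?= succ(q(q(n,n),q(n,n))).
Bind Y1 := succ(q(q(n,n),q(n,n))). Substituting into the earlier binding gives W := succ(q(q(n,n),q(n,n))).
Applying the MGU to either side gives succ(q(q(succ(q(q(n,n),q(n,n))),q(n,n)),succ(succ(q(q(n,n),q(n,n)))))).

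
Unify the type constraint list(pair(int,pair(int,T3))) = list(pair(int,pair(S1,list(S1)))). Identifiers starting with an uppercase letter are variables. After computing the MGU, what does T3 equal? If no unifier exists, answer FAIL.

list(int)

Decompose list/1: pair(int,pair(int,T3)) = pair(int,pair(S1,list(S1))).
Decompose pair/2: int = int,  pair(int,T3) = pair(S1,list(S1)).
Delete trivial equation int = int.
Decompose pair/2: int = S1,  T3 = list(S1).
Bind S1 := int; substituting into the remaining equation gives: T3 = list(int).
Bind T3 := list(int).
MGU = { S1 ↦ int, T3 ↦ list(int) }, so T3 ↦ list(int).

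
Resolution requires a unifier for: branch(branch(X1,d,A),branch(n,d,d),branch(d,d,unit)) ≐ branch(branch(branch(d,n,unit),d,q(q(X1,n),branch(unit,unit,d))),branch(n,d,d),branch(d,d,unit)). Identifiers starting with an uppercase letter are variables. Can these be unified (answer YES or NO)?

YES

Decompose branch/3: branch(X1,d,A) ≐ branch(branch(d,n,unit),d,q(q(X1,n),branch(unit,unit,d))),  branch(n,d,d) ≐ branch(n,d,d),  branch(d,d,unit) ≐ branch(d,d,unit).
Decompose branch/3: X1 ≐ branch(d,n,unit),  d ≐ d,  A ≐ q(q(X1,n),branch(unit,unit,d)).
Bind X1 := branch(d,n,unit); substituting into the one remaining equation that mentions X1 gives: A ≐ q(q(branch(d,n,unit),n),branch(unit,unit,d)).
Delete trivial equation d ≐ d.
Bind A := q(q(branch(d,n,unit),n),branch(unit,unit,d)); no other remaining equation mentions A.
Delete trivial equation branch(n,d,d) ≐ branch(n,d,d).
Delete trivial equation branch(d,d,unit) ≐ branch(d,d,unit).
No equations remain and no clash or occurs-check failure arose, so a unifier exists.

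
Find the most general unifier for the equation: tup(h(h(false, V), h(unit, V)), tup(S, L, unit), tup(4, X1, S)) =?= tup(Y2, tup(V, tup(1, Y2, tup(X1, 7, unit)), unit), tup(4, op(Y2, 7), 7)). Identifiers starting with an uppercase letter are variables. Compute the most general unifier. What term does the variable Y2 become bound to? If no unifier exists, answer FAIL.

h(h(false, 7), h(unit, 7))

Decompose tup/3: h(h(false, V), h(unit, V)) =?= Y2,  tup(S, L, unit) =?= tup(V, tup(1, Y2, tup(X1, 7, unit)), unit),  tup(4, X1, S) =?= tup(4, op(Y2, 7), 7).
Bind Y2 := h(h(false, V), h(unit, V)); substituting into the remaining equations gives: tup(S, L, unit) =?= tup(V, tup(1, h(h(false, V), h(unit, V)), tup(X1, 7, unit)), unit),  tup(4, X1, S) =?= tup(4, op(h(h(false, V), h(unit, V)), 7), 7).
Decompose tup/3: S =?= V,  L =?= tup(1, h(h(false, V), h(unit, V)), tup(X1, 7, unit)),  unit =?= unit.
Bind S := V; substituting into the one remaining equation that mentions S gives: tup(4, X1, V) =?= tup(4, op(h(h(false, V), h(unit, V)), 7), 7).
Bind L := tup(1, h(h(false, V), h(unit, V)), tup(X1, 7, unit)); no other remaining equation mentions L.
Delete trivial equation unit =?= unit.
Decompose tup/3: 4 =?= 4,  X1 =?= op(h(h(false, V), h(unit, V)), 7),  V =?= 7.
Delete trivial equation 4 =?= 4.
Bind X1 := op(h(h(false, V), h(unit, V)), 7); no other remaining equation mentions X1. Substituting into the earlier binding gives L := tup(1, h(h(false, V), h(unit, V)), tup(op(h(h(false, V), h(unit, V)), 7), 7, unit)).
Bind V := 7. Substituting into the earlier bindings gives Y2 := h(h(false, 7), h(unit, 7)), S := 7, L := tup(1, h(h(false, 7), h(unit, 7)), tup(op(h(h(false, 7), h(unit, 7)), 7), 7, unit)), X1 := op(h(h(false, 7), h(unit, 7)), 7).
MGU = { Y2 ↦ h(h(false, 7), h(unit, 7)), S ↦ 7, L ↦ tup(1, h(h(false, 7), h(unit, 7)), tup(op(h(h(false, 7), h(unit, 7)), 7), 7, unit)), X1 ↦ op(h(h(false, 7), h(unit, 7)), 7), V ↦ 7 }, so Y2 ↦ h(h(false, 7), h(unit, 7)).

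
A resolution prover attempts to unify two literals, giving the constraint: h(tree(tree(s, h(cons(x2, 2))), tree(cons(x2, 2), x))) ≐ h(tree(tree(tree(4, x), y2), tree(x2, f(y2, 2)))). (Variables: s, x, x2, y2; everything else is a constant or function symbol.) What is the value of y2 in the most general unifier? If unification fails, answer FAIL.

Decompose h/1: tree(tree(s, h(cons(x2, 2))), tree(cons(x2, 2), x)) ≐ tree(tree(tree(4, x), y2), tree(x2, f(y2, 2))).
Decompose tree/2: tree(s, h(cons(x2, 2))) ≐ tree(tree(4, x), y2),  tree(cons(x2, 2), x) ≐ tree(x2, f(y2, 2)).
Decompose tree/2: s ≐ tree(4, x),  h(cons(x2, 2)) ≐ y2.
Bind s := tree(4, x); no other remaining equation mentions s.
Bind y2 := h(cons(x2, 2)); substituting into the remaining equation gives: tree(cons(x2, 2), x) ≐ tree(x2, f(h(cons(x2, 2)), 2)).
Decompose tree/2: cons(x2, 2) ≐ x2,  x ≐ f(h(cons(x2, 2)), 2).
Occurs check fails: x2 occurs in cons(x2, 2); the equation x2 ≐ cons(x2, 2) has no finite solution.

FAIL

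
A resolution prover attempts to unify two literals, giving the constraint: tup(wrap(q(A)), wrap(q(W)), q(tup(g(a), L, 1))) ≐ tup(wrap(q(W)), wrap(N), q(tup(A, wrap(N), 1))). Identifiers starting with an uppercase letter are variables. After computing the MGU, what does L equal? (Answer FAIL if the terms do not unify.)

wrap(q(g(a)))

Decompose tup/3: wrap(q(A)) ≐ wrap(q(W)),  wrap(q(W)) ≐ wrap(N),  q(tup(g(a), L, 1)) ≐ q(tup(A, wrap(N), 1)).
Decompose wrap/1: q(A) ≐ q(W).
Decompose q/1: A ≐ W.
Bind A := W; substituting into the one remaining equation that mentions A gives: q(tup(g(a), L, 1)) ≐ q(tup(W, wrap(N), 1)).
Decompose wrap/1: q(W) ≐ N.
Bind N := q(W); substituting into the remaining equation gives: q(tup(g(a), L, 1)) ≐ q(tup(W, wrap(q(W)), 1)).
Decompose q/1: tup(g(a), L, 1) ≐ tup(W, wrap(q(W)), 1).
Decompose tup/3: g(a) ≐ W,  L ≐ wrap(q(W)),  1 ≐ 1.
Bind W := g(a); substituting into the one remaining equation that mentions W gives: L ≐ wrap(q(g(a))). Substituting into the earlier bindings gives A := g(a), N := q(g(a)).
Bind L := wrap(q(g(a))); no other remaining equation mentions L.
Delete trivial equation 1 ≐ 1.
MGU = { A -> g(a), N -> q(g(a)), W -> g(a), L -> wrap(q(g(a))) }, so L -> wrap(q(g(a))).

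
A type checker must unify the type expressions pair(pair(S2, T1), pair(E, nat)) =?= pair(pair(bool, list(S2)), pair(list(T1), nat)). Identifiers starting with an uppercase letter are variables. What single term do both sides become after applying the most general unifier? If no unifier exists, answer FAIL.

pair(pair(bool, list(bool)), pair(list(list(bool)), nat))

Decompose pair/2: pair(S2, T1) =?= pair(bool, list(S2)),  pair(E, nat) =?= pair(list(T1), nat).
Decompose pair/2: S2 =?= bool,  T1 =?= list(S2).
Bind S2 := bool; substituting into the one remaining equation that mentions S2 gives: T1 =?= list(bool).
Bind T1 := list(bool); substituting into the remaining equation gives: pair(E, nat) =?= pair(list(list(bool)), nat).
Decompose pair/2: E =?= list(list(bool)),  nat =?= nat.
Bind E := list(list(bool)); no other remaining equation mentions E.
Delete trivial equation nat =?= nat.
Applying the MGU to either side gives pair(pair(bool, list(bool)), pair(list(list(bool)), nat)).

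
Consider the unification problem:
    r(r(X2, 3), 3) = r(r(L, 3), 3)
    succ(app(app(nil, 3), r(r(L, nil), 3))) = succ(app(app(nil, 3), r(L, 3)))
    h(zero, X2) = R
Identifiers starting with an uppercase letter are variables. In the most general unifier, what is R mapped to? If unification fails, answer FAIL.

Decompose r/2: r(X2, 3) = r(L, 3),  3 = 3.
Decompose r/2: X2 = L,  3 = 3.
Bind X2 := L; substituting into the one remaining equation that mentions X2 gives: h(zero, L) = R.
Delete trivial equation 3 = 3.
Delete trivial equation 3 = 3.
Decompose succ/1: app(app(nil, 3), r(r(L, nil), 3)) = app(app(nil, 3), r(L, 3)).
Decompose app/2: app(nil, 3) = app(nil, 3),  r(r(L, nil), 3) = r(L, 3).
Delete trivial equation app(nil, 3) = app(nil, 3).
Decompose r/2: r(L, nil) = L,  3 = 3.
Occurs check fails: L occurs in r(L, nil); the equation L = r(L, nil) has no finite solution.

FAIL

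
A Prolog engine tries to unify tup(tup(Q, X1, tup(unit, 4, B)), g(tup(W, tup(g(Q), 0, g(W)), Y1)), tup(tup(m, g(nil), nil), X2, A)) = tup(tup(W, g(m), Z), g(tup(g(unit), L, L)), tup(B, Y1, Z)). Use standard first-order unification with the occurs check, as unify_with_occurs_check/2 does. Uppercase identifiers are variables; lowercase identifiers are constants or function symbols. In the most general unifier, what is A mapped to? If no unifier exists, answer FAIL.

Decompose tup/3: tup(Q, X1, tup(unit, 4, B)) = tup(W, g(m), Z),  g(tup(W, tup(g(Q), 0, g(W)), Y1)) = g(tup(g(unit), L, L)),  tup(tup(m, g(nil), nil), X2, A) = tup(B, Y1, Z).
Decompose tup/3: Q = W,  X1 = g(m),  tup(unit, 4, B) = Z.
Bind Q := W; substituting into the one remaining equation that mentions Q gives: g(tup(W, tup(g(W), 0, g(W)), Y1)) = g(tup(g(unit), L, L)).
Bind X1 := g(m); no other remaining equation mentions X1.
Bind Z := tup(unit, 4, B); substituting into the one remaining equation that mentions Z gives: tup(tup(m, g(nil), nil), X2, A) = tup(B, Y1, tup(unit, 4, B)).
Decompose g/1: tup(W, tup(g(W), 0, g(W)), Y1) = tup(g(unit), L, L).
Decompose tup/3: W = g(unit),  tup(g(W), 0, g(W)) = L,  Y1 = L.
Bind W := g(unit); substituting into the one remaining equation that mentions W gives: tup(g(g(unit)), 0, g(g(unit))) = L. Substituting into the earlier binding gives Q := g(unit).
Bind L := tup(g(g(unit)), 0, g(g(unit))); substituting into the one remaining equation that mentions L gives: Y1 = tup(g(g(unit)), 0, g(g(unit))).
Bind Y1 := tup(g(g(unit)), 0, g(g(unit))); substituting into the remaining equation gives: tup(tup(m, g(nil), nil), X2, A) = tup(B, tup(g(g(unit)), 0, g(g(unit))), tup(unit, 4, B)).
Decompose tup/3: tup(m, g(nil), nil) = B,  X2 = tup(g(g(unit)), 0, g(g(unit))),  A = tup(unit, 4, B).
Bind B := tup(m, g(nil), nil); substituting into the one remaining equation that mentions B gives: A = tup(unit, 4, tup(m, g(nil), nil)). Substituting into the earlier binding gives Z := tup(unit, 4, tup(m, g(nil), nil)).
Bind X2 := tup(g(g(unit)), 0, g(g(unit))); no other remaining equation mentions X2.
Bind A := tup(unit, 4, tup(m, g(nil), nil)).
MGU = { Q = g(unit), X1 = g(m), Z = tup(unit, 4, tup(m, g(nil), nil)), W = g(unit), L = tup(g(g(unit)), 0, g(g(unit))), Y1 = tup(g(g(unit)), 0, g(g(unit))), B = tup(m, g(nil), nil), X2 = tup(g(g(unit)), 0, g(g(unit))), A = tup(unit, 4, tup(m, g(nil), nil)) }, so A = tup(unit, 4, tup(m, g(nil), nil)).

tup(unit, 4, tup(m, g(nil), nil))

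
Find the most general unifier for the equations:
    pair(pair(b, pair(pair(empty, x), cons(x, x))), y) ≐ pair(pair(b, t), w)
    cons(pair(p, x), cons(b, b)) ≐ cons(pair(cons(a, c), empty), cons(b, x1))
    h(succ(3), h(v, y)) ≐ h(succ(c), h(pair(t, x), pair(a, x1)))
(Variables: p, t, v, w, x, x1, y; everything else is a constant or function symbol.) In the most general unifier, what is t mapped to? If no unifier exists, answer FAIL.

Decompose pair/2: pair(b, pair(pair(empty, x), cons(x, x))) ≐ pair(b, t),  y ≐ w.
Decompose pair/2: b ≐ b,  pair(pair(empty, x), cons(x, x)) ≐ t.
Delete trivial equation b ≐ b.
Bind t := pair(pair(empty, x), cons(x, x)); substituting into the one remaining equation that mentions t gives: h(succ(3), h(v, y)) ≐ h(succ(c), h(pair(pair(pair(empty, x), cons(x, x)), x), pair(a, x1))).
Bind y := w; substituting into the one remaining equation that mentions y gives: h(succ(3), h(v, w)) ≐ h(succ(c), h(pair(pair(pair(empty, x), cons(x, x)), x), pair(a, x1))).
Decompose cons/2: pair(p, x) ≐ pair(cons(a, c), empty),  cons(b, b) ≐ cons(b, x1).
Decompose pair/2: p ≐ cons(a, c),  x ≐ empty.
Bind p := cons(a, c); no other remaining equation mentions p.
Bind x := empty; substituting into the one remaining equation that mentions x gives: h(succ(3), h(v, w)) ≐ h(succ(c), h(pair(pair(pair(empty, empty), cons(empty, empty)), empty), pair(a, x1))). Substituting into the earlier binding gives t := pair(pair(empty, empty), cons(empty, empty)).
Decompose cons/2: b ≐ b,  b ≐ x1.
Delete trivial equation b ≐ b.
Bind x1 := b; substituting into the remaining equation gives: h(succ(3), h(v, w)) ≐ h(succ(c), h(pair(pair(pair(empty, empty), cons(empty, empty)), empty), pair(a, b))).
Decompose h/2: succ(3) ≐ succ(c),  h(v, w) ≐ h(pair(pair(pair(empty, empty), cons(empty, empty)), empty), pair(a, b)).
Decompose succ/1: 3 ≐ c.
Clash: constants 3 and c differ; no unifier exists.

FAIL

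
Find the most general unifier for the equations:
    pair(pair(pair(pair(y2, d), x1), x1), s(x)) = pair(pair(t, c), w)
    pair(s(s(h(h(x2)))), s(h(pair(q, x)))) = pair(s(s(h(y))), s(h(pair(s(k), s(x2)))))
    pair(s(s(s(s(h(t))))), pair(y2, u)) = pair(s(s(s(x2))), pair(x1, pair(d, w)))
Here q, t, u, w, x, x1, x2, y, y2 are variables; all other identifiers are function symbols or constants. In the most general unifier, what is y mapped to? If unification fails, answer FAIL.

h(s(h(pair(pair(c, d), c))))

Decompose pair/2: pair(pair(pair(y2, d), x1), x1) = pair(t, c),  s(x) = w.
Decompose pair/2: pair(pair(y2, d), x1) = t,  x1 = c.
Bind t := pair(pair(y2, d), x1); substituting into the one remaining equation that mentions t gives: pair(s(s(s(s(h(pair(pair(y2, d), x1)))))), pair(y2, u)) = pair(s(s(s(x2))), pair(x1, pair(d, w))).
Bind x1 := c; substituting into the one remaining equation that mentions x1 gives: pair(s(s(s(s(h(pair(pair(y2, d), c)))))), pair(y2, u)) = pair(s(s(s(x2))), pair(c, pair(d, w))). Substituting into the earlier binding gives t := pair(pair(y2, d), c).
Bind w := s(x); substituting into the one remaining equation that mentions w gives: pair(s(s(s(s(h(pair(pair(y2, d), c)))))), pair(y2, u)) = pair(s(s(s(x2))), pair(c, pair(d, s(x)))).
Decompose pair/2: s(s(h(h(x2)))) = s(s(h(y))),  s(h(pair(q, x))) = s(h(pair(s(k), s(x2)))).
Decompose s/1: s(h(h(x2))) = s(h(y)).
Decompose s/1: h(h(x2)) = h(y).
Decompose h/1: h(x2) = y.
Bind y := h(x2); no other remaining equation mentions y.
Decompose s/1: h(pair(q, x)) = h(pair(s(k), s(x2))).
Decompose h/1: pair(q, x) = pair(s(k), s(x2)).
Decompose pair/2: q = s(k),  x = s(x2).
Bind q := s(k); no other remaining equation mentions q.
Bind x := s(x2); substituting into the remaining equation gives: pair(s(s(s(s(h(pair(pair(y2, d), c)))))), pair(y2, u)) = pair(s(s(s(x2))), pair(c, pair(d, s(s(x2))))). Substituting into the earlier binding gives w := s(s(x2)).
Decompose pair/2: s(s(s(s(h(pair(pair(y2, d), c)))))) = s(s(s(x2))),  pair(y2, u) = pair(c, pair(d, s(s(x2)))).
Decompose s/1: s(s(s(h(pair(pair(y2, d), c))))) = s(s(x2)).
Decompose s/1: s(s(h(pair(pair(y2, d), c)))) = s(x2).
Decompose s/1: s(h(pair(pair(y2, d), c))) = x2.
Bind x2 := s(h(pair(pair(y2, d), c))); substituting into the remaining equation gives: pair(y2, u) = pair(c, pair(d, s(s(s(h(pair(pair(y2, d), c))))))). Substituting into the earlier bindings gives w := s(s(s(h(pair(pair(y2, d), c))))), y := h(s(h(pair(pair(y2, d), c)))), x := s(s(h(pair(pair(y2, d), c)))).
Decompose pair/2: y2 = c,  u = pair(d, s(s(s(h(pair(pair(y2, d), c)))))).
Bind y2 := c; substituting into the remaining equation gives: u = pair(d, s(s(s(h(pair(pair(c, d), c)))))). Substituting into the earlier bindings gives t := pair(pair(c, d), c), w := s(s(s(h(pair(pair(c, d), c))))), y := h(s(h(pair(pair(c, d), c)))), x := s(s(h(pair(pair(c, d), c)))), x2 := s(h(pair(pair(c, d), c))).
Bind u := pair(d, s(s(s(h(pair(pair(c, d), c)))))).
MGU = { t -> pair(pair(c, d), c), x1 -> c, w -> s(s(s(h(pair(pair(c, d), c))))), y -> h(s(h(pair(pair(c, d), c)))), q -> s(k), x -> s(s(h(pair(pair(c, d), c)))), x2 -> s(h(pair(pair(c, d), c))), y2 -> c, u -> pair(d, s(s(s(h(pair(pair(c, d), c)))))) }, so y -> h(s(h(pair(pair(c, d), c)))).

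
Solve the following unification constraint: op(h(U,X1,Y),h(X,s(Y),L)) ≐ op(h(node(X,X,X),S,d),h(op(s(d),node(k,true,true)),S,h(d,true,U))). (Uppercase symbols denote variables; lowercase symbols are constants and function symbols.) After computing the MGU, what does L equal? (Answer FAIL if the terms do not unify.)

h(d,true,node(op(s(d),node(k,true,true)),op(s(d),node(k,true,true)),op(s(d),node(k,true,true))))

Decompose op/2: h(U,X1,Y) ≐ h(node(X,X,X),S,d),  h(X,s(Y),L) ≐ h(op(s(d),node(k,true,true)),S,h(d,true,U)).
Decompose h/3: U ≐ node(X,X,X),  X1 ≐ S,  Y ≐ d.
Bind U := node(X,X,X); substituting into the one remaining equation that mentions U gives: h(X,s(Y),L) ≐ h(op(s(d),node(k,true,true)),S,h(d,true,node(X,X,X))).
Bind X1 := S; no other remaining equation mentions X1.
Bind Y := d; substituting into the remaining equation gives: h(X,s(d),L) ≐ h(op(s(d),node(k,true,true)),S,h(d,true,node(X,X,X))).
Decompose h/3: X ≐ op(s(d),node(k,true,true)),  s(d) ≐ S,  L ≐ h(d,true,node(X,X,X)).
Bind X := op(s(d),node(k,true,true)); substituting into the one remaining equation that mentions X gives: L ≐ h(d,true,node(op(s(d),node(k,true,true)),op(s(d),node(k,true,true)),op(s(d),node(k,true,true)))). Substituting into the earlier binding gives U := node(op(s(d),node(k,true,true)),op(s(d),node(k,true,true)),op(s(d),node(k,true,true))).
Bind S := s(d); no other remaining equation mentions S. Substituting into the earlier binding gives X1 := s(d).
Bind L := h(d,true,node(op(s(d),node(k,true,true)),op(s(d),node(k,true,true)),op(s(d),node(k,true,true)))).
MGU = { U -> node(op(s(d),node(k,true,true)),op(s(d),node(k,true,true)),op(s(d),node(k,true,true))), X1 -> s(d), Y -> d, X -> op(s(d),node(k,true,true)), S -> s(d), L -> h(d,true,node(op(s(d),node(k,true,true)),op(s(d),node(k,true,true)),op(s(d),node(k,true,true)))) }, so L -> h(d,true,node(op(s(d),node(k,true,true)),op(s(d),node(k,true,true)),op(s(d),node(k,true,true)))).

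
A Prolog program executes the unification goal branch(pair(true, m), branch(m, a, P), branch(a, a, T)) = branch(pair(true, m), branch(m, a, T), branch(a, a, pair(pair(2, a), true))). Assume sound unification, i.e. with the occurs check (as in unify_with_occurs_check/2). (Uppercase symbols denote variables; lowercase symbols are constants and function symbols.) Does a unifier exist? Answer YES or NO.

YES

Decompose branch/3: pair(true, m) = pair(true, m),  branch(m, a, P) = branch(m, a, T),  branch(a, a, T) = branch(a, a, pair(pair(2, a), true)).
Delete trivial equation pair(true, m) = pair(true, m).
Decompose branch/3: m = m,  a = a,  P = T.
Delete trivial equation m = m.
Delete trivial equation a = a.
Bind P := T; no other remaining equation mentions P.
Decompose branch/3: a = a,  a = a,  T = pair(pair(2, a), true).
Delete trivial equation a = a.
Delete trivial equation a = a.
Bind T := pair(pair(2, a), true). Substituting into the earlier binding gives P := pair(pair(2, a), true).
No equations remain and no clash or occurs-check failure arose, so a unifier exists.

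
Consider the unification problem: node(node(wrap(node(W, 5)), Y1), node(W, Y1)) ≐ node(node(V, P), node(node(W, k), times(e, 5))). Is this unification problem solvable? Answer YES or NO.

Decompose node/2: node(wrap(node(W, 5)), Y1) ≐ node(V, P),  node(W, Y1) ≐ node(node(W, k), times(e, 5)).
Decompose node/2: wrap(node(W, 5)) ≐ V,  Y1 ≐ P.
Bind V := wrap(node(W, 5)); no other remaining equation mentions V.
Bind Y1 := P; substituting into the remaining equation gives: node(W, P) ≐ node(node(W, k), times(e, 5)).
Decompose node/2: W ≐ node(W, k),  P ≐ times(e, 5).
Occurs check fails: W occurs in node(W, k); the equation W ≐ node(W, k) has no finite solution.

NO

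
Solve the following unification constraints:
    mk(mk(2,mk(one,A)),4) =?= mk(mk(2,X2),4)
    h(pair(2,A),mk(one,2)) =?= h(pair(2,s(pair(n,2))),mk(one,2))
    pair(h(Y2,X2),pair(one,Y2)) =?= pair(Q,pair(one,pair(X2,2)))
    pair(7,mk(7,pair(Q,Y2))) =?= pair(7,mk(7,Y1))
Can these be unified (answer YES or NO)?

Decompose mk/2: mk(2,mk(one,A)) =?= mk(2,X2),  4 =?= 4.
Decompose mk/2: 2 =?= 2,  mk(one,A) =?= X2.
Delete trivial equation 2 =?= 2.
Bind X2 := mk(one,A); substituting into the one remaining equation that mentions X2 gives: pair(h(Y2,mk(one,A)),pair(one,Y2)) =?= pair(Q,pair(one,pair(mk(one,A),2))).
Delete trivial equation 4 =?= 4.
Decompose h/2: pair(2,A) =?= pair(2,s(pair(n,2))),  mk(one,2) =?= mk(one,2).
Decompose pair/2: 2 =?= 2,  A =?= s(pair(n,2)).
Delete trivial equation 2 =?= 2.
Bind A := s(pair(n,2)); substituting into the one remaining equation that mentions A gives: pair(h(Y2,mk(one,s(pair(n,2)))),pair(one,Y2)) =?= pair(Q,pair(one,pair(mk(one,s(pair(n,2))),2))). Substituting into the earlier binding gives X2 := mk(one,s(pair(n,2))).
Delete trivial equation mk(one,2) =?= mk(one,2).
Decompose pair/2: h(Y2,mk(one,s(pair(n,2)))) =?= Q,  pair(one,Y2) =?= pair(one,pair(mk(one,s(pair(n,2))),2)).
Bind Q := h(Y2,mk(one,s(pair(n,2)))); substituting into the one remaining equation that mentions Q gives: pair(7,mk(7,pair(h(Y2,mk(one,s(pair(n,2)))),Y2))) =?= pair(7,mk(7,Y1)).
Decompose pair/2: one =?= one,  Y2 =?= pair(mk(one,s(pair(n,2))),2).
Delete trivial equation one =?= one.
Bind Y2 := pair(mk(one,s(pair(n,2))),2); substituting into the remaining equation gives: pair(7,mk(7,pair(h(pair(mk(one,s(pair(n,2))),2),mk(one,s(pair(n,2)))),pair(mk(one,s(pair(n,2))),2)))) =?= pair(7,mk(7,Y1)). Substituting into the earlier binding gives Q := h(pair(mk(one,s(pair(n,2))),2),mk(one,s(pair(n,2)))).
Decompose pair/2: 7 =?= 7,  mk(7,pair(h(pair(mk(one,s(pair(n,2))),2),mk(one,s(pair(n,2)))),pair(mk(one,s(pair(n,2))),2))) =?= mk(7,Y1).
Delete trivial equation 7 =?= 7.
Decompose mk/2: 7 =?= 7,  pair(h(pair(mk(one,s(pair(n,2))),2),mk(one,s(pair(n,2)))),pair(mk(one,s(pair(n,2))),2)) =?= Y1.
Delete trivial equation 7 =?= 7.
Bind Y1 := pair(h(pair(mk(one,s(pair(n,2))),2),mk(one,s(pair(n,2)))),pair(mk(one,s(pair(n,2))),2)).
No equations remain and no clash or occurs-check failure arose, so a unifier exists.

YES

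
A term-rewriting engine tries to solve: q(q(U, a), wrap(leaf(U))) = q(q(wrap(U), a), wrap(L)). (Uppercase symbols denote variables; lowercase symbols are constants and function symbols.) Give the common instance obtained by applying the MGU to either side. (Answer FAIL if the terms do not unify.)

FAIL

Decompose q/2: q(U, a) = q(wrap(U), a),  wrap(leaf(U)) = wrap(L).
Decompose q/2: U = wrap(U),  a = a.
Occurs check fails: U occurs in wrap(U); the equation U = wrap(U) has no finite solution.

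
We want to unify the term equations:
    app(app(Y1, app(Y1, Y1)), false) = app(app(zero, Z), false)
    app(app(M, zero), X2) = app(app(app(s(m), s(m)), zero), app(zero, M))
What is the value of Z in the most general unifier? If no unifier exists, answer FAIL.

Decompose app/2: app(Y1, app(Y1, Y1)) = app(zero, Z),  false = false.
Decompose app/2: Y1 = zero,  app(Y1, Y1) = Z.
Bind Y1 := zero; substituting into the one remaining equation that mentions Y1 gives: app(zero, zero) = Z.
Bind Z := app(zero, zero); no other remaining equation mentions Z.
Delete trivial equation false = false.
Decompose app/2: app(M, zero) = app(app(s(m), s(m)), zero),  X2 = app(zero, M).
Decompose app/2: M = app(s(m), s(m)),  zero = zero.
Bind M := app(s(m), s(m)); substituting into the one remaining equation that mentions M gives: X2 = app(zero, app(s(m), s(m))).
Delete trivial equation zero = zero.
Bind X2 := app(zero, app(s(m), s(m))).
MGU = { Y1 -> zero, Z -> app(zero, zero), M -> app(s(m), s(m)), X2 -> app(zero, app(s(m), s(m))) }, so Z -> app(zero, zero).

app(zero, zero)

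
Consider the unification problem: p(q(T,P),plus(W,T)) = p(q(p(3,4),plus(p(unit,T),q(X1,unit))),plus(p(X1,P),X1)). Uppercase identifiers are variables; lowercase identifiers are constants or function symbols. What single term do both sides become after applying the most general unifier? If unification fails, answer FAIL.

Decompose p/2: q(T,P) = q(p(3,4),plus(p(unit,T),q(X1,unit))),  plus(W,T) = plus(p(X1,P),X1).
Decompose q/2: T = p(3,4),  P = plus(p(unit,T),q(X1,unit)).
Bind T := p(3,4); substituting into the remaining equations gives: P = plus(p(unit,p(3,4)),q(X1,unit)),  plus(W,p(3,4)) = plus(p(X1,P),X1).
Bind P := plus(p(unit,p(3,4)),q(X1,unit)); substituting into the remaining equation gives: plus(W,p(3,4)) = plus(p(X1,plus(p(unit,p(3,4)),q(X1,unit))),X1).
Decompose plus/2: W = p(X1,plus(p(unit,p(3,4)),q(X1,unit))),  p(3,4) = X1.
Bind W := p(X1,plus(p(unit,p(3,4)),q(X1,unit))); no other remaining equation mentions W.
Bind X1 := p(3,4). Substituting into the earlier bindings gives P := plus(p(unit,p(3,4)),q(p(3,4),unit)), W := p(p(3,4),plus(p(unit,p(3,4)),q(p(3,4),unit))).
Applying the MGU to either side gives p(q(p(3,4),plus(p(unit,p(3,4)),q(p(3,4),unit))),plus(p(p(3,4),plus(p(unit,p(3,4)),q(p(3,4),unit))),p(3,4))).

p(q(p(3,4),plus(p(unit,p(3,4)),q(p(3,4),unit))),plus(p(p(3,4),plus(p(unit,p(3,4)),q(p(3,4),unit))),p(3,4)))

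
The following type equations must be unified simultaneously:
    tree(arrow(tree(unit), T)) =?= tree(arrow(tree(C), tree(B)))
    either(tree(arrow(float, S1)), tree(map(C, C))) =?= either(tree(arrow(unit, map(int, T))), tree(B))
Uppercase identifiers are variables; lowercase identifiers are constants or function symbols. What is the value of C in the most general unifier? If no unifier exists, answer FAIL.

FAIL

Decompose tree/1: arrow(tree(unit), T) =?= arrow(tree(C), tree(B)).
Decompose arrow/2: tree(unit) =?= tree(C),  T =?= tree(B).
Decompose tree/1: unit =?= C.
Bind C := unit; substituting into the one remaining equation that mentions C gives: either(tree(arrow(float, S1)), tree(map(unit, unit))) =?= either(tree(arrow(unit, map(int, T))), tree(B)).
Bind T := tree(B); substituting into the remaining equation gives: either(tree(arrow(float, S1)), tree(map(unit, unit))) =?= either(tree(arrow(unit, map(int, tree(B)))), tree(B)).
Decompose either/2: tree(arrow(float, S1)) =?= tree(arrow(unit, map(int, tree(B)))),  tree(map(unit, unit)) =?= tree(B).
Decompose tree/1: arrow(float, S1) =?= arrow(unit, map(int, tree(B))).
Decompose arrow/2: float =?= unit,  S1 =?= map(int, tree(B)).
Clash: constants float and unit differ; no unifier exists.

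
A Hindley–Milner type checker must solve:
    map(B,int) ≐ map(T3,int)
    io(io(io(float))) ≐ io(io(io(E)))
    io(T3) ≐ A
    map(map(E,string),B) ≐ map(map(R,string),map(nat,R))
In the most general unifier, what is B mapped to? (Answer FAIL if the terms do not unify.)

Decompose map/2: B ≐ T3,  int ≐ int.
Bind B := T3; substituting into the one remaining equation that mentions B gives: map(map(E,string),T3) ≐ map(map(R,string),map(nat,R)).
Delete trivial equation int ≐ int.
Decompose io/1: io(io(float)) ≐ io(io(E)).
Decompose io/1: io(float) ≐ io(E).
Decompose io/1: float ≐ E.
Bind E := float; substituting into the one remaining equation that mentions E gives: map(map(float,string),T3) ≐ map(map(R,string),map(nat,R)).
Bind A := io(T3); no other remaining equation mentions A.
Decompose map/2: map(float,string) ≐ map(R,string),  T3 ≐ map(nat,R).
Decompose map/2: float ≐ R,  string ≐ string.
Bind R := float; substituting into the one remaining equation that mentions R gives: T3 ≐ map(nat,float).
Delete trivial equation string ≐ string.
Bind T3 := map(nat,float). Substituting into the earlier bindings gives B := map(nat,float), A := io(map(nat,float)).
MGU = { B := map(nat,float), E := float, A := io(map(nat,float)), R := float, T3 := map(nat,float) }, so B := map(nat,float).

map(nat,float)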